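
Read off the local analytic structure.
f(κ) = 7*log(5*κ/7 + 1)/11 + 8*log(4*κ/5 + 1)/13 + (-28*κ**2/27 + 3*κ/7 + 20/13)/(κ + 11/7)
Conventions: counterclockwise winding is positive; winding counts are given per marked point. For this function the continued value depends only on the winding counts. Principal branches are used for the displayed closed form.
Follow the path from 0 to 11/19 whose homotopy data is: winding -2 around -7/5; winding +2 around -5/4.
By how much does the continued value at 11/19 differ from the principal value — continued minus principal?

Continued minus principal equals -(12/143)*pi*i.

The rational part is single-valued and drops out of the difference; each branch term changes only by its own monodromy.
(7/11)*log(1 - κ/(-7/5)): each positive loop around -7/5 adds 2*pi*i to the log, so winding -2 contributes (7/11)*(-2)*2*pi*i = -(28/11)*pi*i.
(8/13)*log(1 - κ/(-5/4)): each positive loop around -5/4 adds 2*pi*i to the log, so winding +2 contributes (8/13)*(2)*2*pi*i = (32/13)*pi*i.
Summing the contributions at κ = 11/19 gives -(12/143)*pi*i.


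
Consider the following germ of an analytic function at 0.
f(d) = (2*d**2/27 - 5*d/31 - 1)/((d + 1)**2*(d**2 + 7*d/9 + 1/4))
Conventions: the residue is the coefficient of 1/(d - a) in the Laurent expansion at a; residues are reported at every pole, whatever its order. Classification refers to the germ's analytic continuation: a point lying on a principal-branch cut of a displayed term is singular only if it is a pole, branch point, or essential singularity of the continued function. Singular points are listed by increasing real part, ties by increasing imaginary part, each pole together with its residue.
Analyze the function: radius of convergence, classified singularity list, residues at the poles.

Denominator factor (d + 1)^2: pole of order 2 at -1, modulus 1.
Denominator factor (d**2 + 7*d/9 + 1/4): discriminant -32/81, complex-conjugate roots (-7/18) + ((2/9)*sqrt(2))*i and (-7/18) - ((2/9)*sqrt(2))*i; poles of order 1, moduli 1/2 and 1/2.
The radius of convergence is the smallest modulus among the singular points: 1/2.
At the order-2 pole -1 set g(d) = (d - (-1))^2*f(d) = (2*d**2/27 - 5*d/31 - 1)/(d**2 + 7*d/9 + 1/4).
Order-2 pole: residue = g'(a); g'(-1) = -130252/26877, so the residue is -130252/26877.
The factor d**2 + 7*d/9 + 1/4 splits as (d - a)(d - a') with a = (-7/18) - ((2/9)*sqrt(2))*i, a' = (-7/18) + ((2/9)*sqrt(2))*i. At the order-1 pole a set g(d) = (d - a)*f(d) = [(2*d**2/27 - 5*d/31 - 1)/(d + 1)**2] / (d - a').
Simple pole: residue = g(a) at a = (-7/18) - ((2/9)*sqrt(2))*i, which is (65126/26877) - ((76697/53754)*sqrt(2))*i.
The factor d**2 + 7*d/9 + 1/4 splits as (d - a)(d - a') with a = (-7/18) + ((2/9)*sqrt(2))*i, a' = (-7/18) - ((2/9)*sqrt(2))*i. At the order-1 pole a set g(d) = (d - a)*f(d) = [(2*d**2/27 - 5*d/31 - 1)/(d + 1)**2] / (d - a').
Simple pole: residue = g(a) at a = (-7/18) + ((2/9)*sqrt(2))*i, which is (65126/26877) + ((76697/53754)*sqrt(2))*i.
List the singular points by increasing real part (a conjugate pair: the negative imaginary part first).

Radius of convergence at 0: 1/2.
At -1: a pole of order 2; residue -130252/26877.
At (-7/18) - ((2/9)*sqrt(2))*i: a pole of order 1; residue (65126/26877) - ((76697/53754)*sqrt(2))*i.
At (-7/18) + ((2/9)*sqrt(2))*i: a pole of order 1; residue (65126/26877) + ((76697/53754)*sqrt(2))*i.


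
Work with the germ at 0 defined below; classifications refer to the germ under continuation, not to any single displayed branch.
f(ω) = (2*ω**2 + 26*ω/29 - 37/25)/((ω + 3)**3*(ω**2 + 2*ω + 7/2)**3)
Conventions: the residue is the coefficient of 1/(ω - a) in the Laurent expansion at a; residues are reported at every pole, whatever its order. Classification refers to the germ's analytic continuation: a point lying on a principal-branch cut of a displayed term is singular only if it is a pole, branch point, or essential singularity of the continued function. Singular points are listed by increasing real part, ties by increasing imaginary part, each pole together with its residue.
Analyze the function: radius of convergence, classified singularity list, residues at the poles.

Denominator factor (ω + 3)^3: pole of order 3 at -3, modulus 3.
Denominator factor (ω**2 + 2*ω + 7/2)^3: discriminant -10, complex-conjugate roots (-1) + ((1/2)*sqrt(10))*i and (-1) - ((1/2)*sqrt(10))*i; poles of order 3, moduli (1/2)*sqrt(14) and (1/2)*sqrt(14).
The radius of convergence is the smallest modulus among the singular points: (1/2)*sqrt(14).
At the order-3 pole -3 set g(ω) = (ω - (-3))^3*f(ω) = (2*ω**2 + 26*ω/29 - 37/25)/(ω**2 + 2*ω + 7/2)**3.
Order-3 pole: residue = g''(a)/2; g''(-3) = 12827392/269187425, so the residue is 6413696/269187425.
The factor ω**2 + 2*ω + 7/2 splits as (ω - a)(ω - a') with a = (-1) - ((1/2)*sqrt(10))*i, a' = (-1) + ((1/2)*sqrt(10))*i. At the order-3 pole a set g(ω) = (ω - a)^3*f(ω) = [(2*ω**2 + 26*ω/29 - 37/25)/(ω + 3)**3] / (ω - a')^3.
Order-3 pole: residue = g''(a)/2; g''((-1) - ((1/2)*sqrt(10))*i) = (-6413696/269187425) - ((287784802/33648428125)*sqrt(10))*i, so the residue is (-3206848/269187425) - ((143892401/33648428125)*sqrt(10))*i.
The factor ω**2 + 2*ω + 7/2 splits as (ω - a)(ω - a') with a = (-1) + ((1/2)*sqrt(10))*i, a' = (-1) - ((1/2)*sqrt(10))*i. At the order-3 pole a set g(ω) = (ω - a)^3*f(ω) = [(2*ω**2 + 26*ω/29 - 37/25)/(ω + 3)**3] / (ω - a')^3.
Order-3 pole: residue = g''(a)/2; g''((-1) + ((1/2)*sqrt(10))*i) = (-6413696/269187425) + ((287784802/33648428125)*sqrt(10))*i, so the residue is (-3206848/269187425) + ((143892401/33648428125)*sqrt(10))*i.
List the singular points by increasing real part (a conjugate pair: the negative imaginary part first).

Radius of convergence at 0: (1/2)*sqrt(14).
At -3: a pole of order 3; residue 6413696/269187425.
At (-1) - ((1/2)*sqrt(10))*i: a pole of order 3; residue (-3206848/269187425) - ((143892401/33648428125)*sqrt(10))*i.
At (-1) + ((1/2)*sqrt(10))*i: a pole of order 3; residue (-3206848/269187425) + ((143892401/33648428125)*sqrt(10))*i.


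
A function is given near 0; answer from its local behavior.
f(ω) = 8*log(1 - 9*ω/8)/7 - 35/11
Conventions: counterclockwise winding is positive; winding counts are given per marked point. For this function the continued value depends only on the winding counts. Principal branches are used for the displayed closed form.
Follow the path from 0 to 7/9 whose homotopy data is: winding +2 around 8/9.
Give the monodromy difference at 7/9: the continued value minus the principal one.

Continued minus principal equals (32/7)*pi*i.

The rational part is single-valued and drops out of the difference; each branch term changes only by its own monodromy.
(8/7)*log(1 - ω/(8/9)): each positive loop around 8/9 adds 2*pi*i to the log, so winding +2 contributes (8/7)*(2)*2*pi*i = (32/7)*pi*i.
Summing the contributions at ω = 7/9 gives (32/7)*pi*i.


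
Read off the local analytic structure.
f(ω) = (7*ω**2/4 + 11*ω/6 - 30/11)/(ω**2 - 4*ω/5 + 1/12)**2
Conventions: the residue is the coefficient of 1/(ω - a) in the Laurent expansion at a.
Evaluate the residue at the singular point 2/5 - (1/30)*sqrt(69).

The residue is -(121975/46552)*sqrt(69).

The factor ω**2 - 4*ω/5 + 1/12 splits as (ω - a)(ω - a') with a = 2/5 - (1/30)*sqrt(69), a' = 2/5 + (1/30)*sqrt(69). At the order-2 pole a set g(ω) = (ω - a)^2*f(ω) = [7*ω**2/4 + 11*ω/6 - 30/11] / (ω - a')^2.
Order-2 pole: residue = g'(a); g'(2/5 - (1/30)*sqrt(69)) = -(121975/46552)*sqrt(69), so the residue is -(121975/46552)*sqrt(69).


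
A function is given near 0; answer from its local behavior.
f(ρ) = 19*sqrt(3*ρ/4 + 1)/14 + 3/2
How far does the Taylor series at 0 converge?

Branch term (19/14)*sqrt(1 - ρ/(-4/3)): its argument vanishes at ρ = -4/3, a square-root branch point, modulus 4/3.
The radius of convergence is the smallest modulus among the singular points: 4/3.

The radius of convergence is 4/3.


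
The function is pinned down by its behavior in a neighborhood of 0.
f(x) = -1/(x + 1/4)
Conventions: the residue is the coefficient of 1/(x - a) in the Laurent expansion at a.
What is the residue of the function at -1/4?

At the order-1 pole -1/4 set g(x) = (x - (-1/4))*f(x) = -1.
Simple pole: residue = g(a) at a = -1/4, which is -1.

The residue is -1.


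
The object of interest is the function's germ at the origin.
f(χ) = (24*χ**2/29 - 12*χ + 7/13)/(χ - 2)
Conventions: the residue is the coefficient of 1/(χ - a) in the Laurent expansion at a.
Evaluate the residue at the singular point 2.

At the order-1 pole 2 set g(χ) = (χ - (2))*f(χ) = 24*χ**2/29 - 12*χ + 7/13.
Simple pole: residue = g(a) at a = 2, which is -7597/377.

The residue is -7597/377.


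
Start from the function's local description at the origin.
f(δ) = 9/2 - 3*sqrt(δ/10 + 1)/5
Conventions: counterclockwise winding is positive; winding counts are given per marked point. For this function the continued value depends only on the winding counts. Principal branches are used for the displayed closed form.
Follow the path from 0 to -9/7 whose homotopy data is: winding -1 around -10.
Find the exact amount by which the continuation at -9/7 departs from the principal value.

Continued minus principal equals (3/175)*sqrt(4270).

The rational part is single-valued and drops out of the difference; each branch term changes only by its own monodromy.
(-3/5)*sqrt(1 - δ/(-10)): winding -1 is odd, the square root flips sign, contributing -2*(-3/5)*sqrt(1 - (-9/7)/(-10)) = -2*(-3/5)*sqrt(61/70) = (3/175)*sqrt(4270).
Summing the contributions at δ = -9/7 gives (3/175)*sqrt(4270).


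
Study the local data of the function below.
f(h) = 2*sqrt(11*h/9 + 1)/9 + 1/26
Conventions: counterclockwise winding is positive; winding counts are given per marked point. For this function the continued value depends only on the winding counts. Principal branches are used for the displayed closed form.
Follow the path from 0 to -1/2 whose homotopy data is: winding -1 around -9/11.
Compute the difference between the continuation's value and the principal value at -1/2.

The rational part is single-valued and drops out of the difference; each branch term changes only by its own monodromy.
(2/9)*sqrt(1 - h/(-9/11)): winding -1 is odd, the square root flips sign, contributing -2*(2/9)*sqrt(1 - (-1/2)/(-9/11)) = -2*(2/9)*sqrt(7/18) = -(2/27)*sqrt(14).
Summing the contributions at h = -1/2 gives -(2/27)*sqrt(14).

Continued minus principal equals -(2/27)*sqrt(14).


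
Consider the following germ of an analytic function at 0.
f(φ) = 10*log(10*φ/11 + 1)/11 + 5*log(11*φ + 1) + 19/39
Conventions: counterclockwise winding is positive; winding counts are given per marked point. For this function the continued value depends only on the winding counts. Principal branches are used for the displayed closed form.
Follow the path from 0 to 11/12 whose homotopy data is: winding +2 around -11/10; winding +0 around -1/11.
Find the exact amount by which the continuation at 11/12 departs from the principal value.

The rational part is single-valued and drops out of the difference; each branch term changes only by its own monodromy.
(10/11)*log(1 - φ/(-11/10)): each positive loop around -11/10 adds 2*pi*i to the log, so winding +2 contributes (10/11)*(2)*2*pi*i = (40/11)*pi*i.
(5)*log(1 - φ/(-1/11)): winding 0 around -1/11, so this term returns to its principal value, contribution 0.
Summing the contributions at φ = 11/12 gives (40/11)*pi*i.

Continued minus principal equals (40/11)*pi*i.


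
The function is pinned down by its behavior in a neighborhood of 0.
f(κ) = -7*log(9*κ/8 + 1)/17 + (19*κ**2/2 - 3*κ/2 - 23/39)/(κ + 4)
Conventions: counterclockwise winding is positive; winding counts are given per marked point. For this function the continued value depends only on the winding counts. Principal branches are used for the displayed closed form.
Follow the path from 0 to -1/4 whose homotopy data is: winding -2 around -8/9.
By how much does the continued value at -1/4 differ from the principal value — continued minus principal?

The rational part is single-valued and drops out of the difference; each branch term changes only by its own monodromy.
(-7/17)*log(1 - κ/(-8/9)): each positive loop around -8/9 adds 2*pi*i to the log, so winding -2 contributes (-7/17)*(-2)*2*pi*i = (28/17)*pi*i.
Summing the contributions at κ = -1/4 gives (28/17)*pi*i.

Continued minus principal equals (28/17)*pi*i.


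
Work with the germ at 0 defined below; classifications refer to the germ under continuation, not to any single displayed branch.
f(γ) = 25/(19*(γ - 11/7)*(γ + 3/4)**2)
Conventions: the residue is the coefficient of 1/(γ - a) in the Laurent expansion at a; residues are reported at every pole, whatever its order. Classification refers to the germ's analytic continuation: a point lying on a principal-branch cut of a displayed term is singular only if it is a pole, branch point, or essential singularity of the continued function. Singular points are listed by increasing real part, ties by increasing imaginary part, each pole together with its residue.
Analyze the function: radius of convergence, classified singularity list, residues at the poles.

Radius of convergence at 0: 3/4.
At -3/4: a pole of order 2; residue -784/3211.
At 11/7: a pole of order 1; residue 784/3211.

Denominator factor (γ + 3/4)^2: pole of order 2 at -3/4, modulus 3/4.
Denominator factor (γ - 11/7): pole of order 1 at 11/7, modulus 11/7.
The radius of convergence is the smallest modulus among the singular points: 3/4.
At the order-2 pole -3/4 set g(γ) = (γ - (-3/4))^2*f(γ) = 25/(19*(γ - 11/7)).
Order-2 pole: residue = g'(a); g'(-3/4) = -784/3211, so the residue is -784/3211.
At the order-1 pole 11/7 set g(γ) = (γ - (11/7))*f(γ) = 25/(19*(γ + 3/4)**2).
Simple pole: residue = g(a) at a = 11/7, which is 784/3211.
List the singular points by increasing real part (a conjugate pair: the negative imaginary part first).


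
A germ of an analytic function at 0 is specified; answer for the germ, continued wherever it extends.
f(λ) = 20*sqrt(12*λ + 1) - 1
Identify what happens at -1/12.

The term (20)*sqrt(1 - λ/(-1/12)) has argument 1 - -1/12/(-1/12) = 0 at -1/12: a square-root (algebraic, two-sheeted) branch point; the remaining terms are analytic or single-valued there.

The point is an algebraic (square-root) branch point.


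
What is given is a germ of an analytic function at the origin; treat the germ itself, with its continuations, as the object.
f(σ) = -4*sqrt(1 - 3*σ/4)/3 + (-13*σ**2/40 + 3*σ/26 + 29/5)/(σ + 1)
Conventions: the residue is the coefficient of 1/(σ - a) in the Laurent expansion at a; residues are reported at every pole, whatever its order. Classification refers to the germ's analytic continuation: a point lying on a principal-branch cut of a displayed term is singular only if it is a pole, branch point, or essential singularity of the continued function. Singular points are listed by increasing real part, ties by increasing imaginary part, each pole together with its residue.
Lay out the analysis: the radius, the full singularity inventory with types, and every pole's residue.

Denominator factor (σ + 1): pole of order 1 at -1, modulus 1.
Branch term (-4/3)*sqrt(1 - σ/(4/3)): its argument vanishes at σ = 4/3, a square-root branch point, modulus 4/3.
The radius of convergence is the smallest modulus among the singular points: 1.
The branch term is analytic at -1 and contributes nothing to the residue; only the rational part matters.
At the order-1 pole -1 set g(σ) = (σ - (-1))*(rational part) = -13*σ**2/40 + 3*σ/26 + 29/5.
Simple pole: residue = g(a) at a = -1, which is 2787/520.
List the singular points by increasing real part (a conjugate pair: the negative imaginary part first).

Radius of convergence at 0: 1.
At -1: a pole of order 1; residue 2787/520.
At 4/3: an algebraic (square-root) branch point.


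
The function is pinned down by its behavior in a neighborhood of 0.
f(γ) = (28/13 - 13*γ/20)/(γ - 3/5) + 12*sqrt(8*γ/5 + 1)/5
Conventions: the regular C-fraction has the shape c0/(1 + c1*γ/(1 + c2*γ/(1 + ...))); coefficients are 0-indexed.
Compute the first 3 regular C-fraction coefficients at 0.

The regular C-fraction coefficients are [-232/195, -34861/13920, -79910077/161755040].

Taylor coefficients (expand at 0): a_0 = -232/195, a_1 = -34861/11700, a_2 = -1567909/175500.
c0 = a_0 = -232/195. Peel one level at a time: if S = 1 + c*γ/S' with S'(0) = 1, then c is the γ-coefficient of S and S' = c*γ/(S - 1).
S_1 = c0/f = 1 + (-34861/13920)*γ + (-79910077/64588800)*γ^2 + ...; c1 = -34861/13920.
S_2 = c1*γ/(S_1 - 1) = 1 + (-79910077/161755040)*γ + ...; c2 = -79910077/161755040.


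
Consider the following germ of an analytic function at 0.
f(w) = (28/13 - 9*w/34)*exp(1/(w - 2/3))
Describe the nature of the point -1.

There is no denominator, hence no pole anywhere.
The essential point of exp(1/(w - (2/3))) is 2/3, not -1.
So the germ continues analytically to -1.

The point is a regular point.


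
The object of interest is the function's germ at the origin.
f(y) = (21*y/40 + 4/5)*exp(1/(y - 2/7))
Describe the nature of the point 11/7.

The point is a regular point.

There is no denominator, hence no pole anywhere.
The essential point of exp(1/(y - (2/7))) is 2/7, not 11/7.
So the germ continues analytically to 11/7.


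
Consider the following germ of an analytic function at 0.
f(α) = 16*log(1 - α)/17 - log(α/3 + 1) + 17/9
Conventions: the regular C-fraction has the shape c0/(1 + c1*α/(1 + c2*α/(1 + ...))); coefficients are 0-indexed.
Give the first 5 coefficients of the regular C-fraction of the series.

Taylor coefficients (expand at 0): a_0 = 17/9, a_1 = -65/51, a_2 = -127/306, a_3 = -449/1377, a_4 = -1279/5508.
c0 = a_0 = 17/9. Peel one level at a time: if S = 1 + c*α/S' with S'(0) = 1, then c is the α-coefficient of S and S' = c*α/(S - 1).
S_1 = c0/f = 1 + (195/289)*α + (112753/167042)*α^2 + ...; c1 = 195/289.
S_2 = c1*α/(S_1 - 1) = 1 + (-112753/112710)*α + (-68353/456300)*α^2 + ...; c2 = -112753/112710.
S_3 = c2*α/(S_2 - 1) = 1 + (-19754017/131921010)*α + (-28483027043/1029772359729)*α^2 + ...; c3 = -19754017/131921010.
S_4 = c3*α/(S_3 - 1) = 1 + (-12812434310/69363052281)*α + ...; c4 = -12812434310/69363052281.

The regular C-fraction coefficients are [17/9, 195/289, -112753/112710, -19754017/131921010, -12812434310/69363052281].


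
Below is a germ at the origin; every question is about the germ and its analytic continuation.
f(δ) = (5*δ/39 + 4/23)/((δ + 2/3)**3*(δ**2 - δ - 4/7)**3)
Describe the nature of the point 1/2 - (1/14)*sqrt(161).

The point is a pole of order 3.

The denominator factor δ**2 - δ - 4/7 vanishes at 1/2 - (1/14)*sqrt(161) and appears to the power 3; the numerator there equals 427/1794 - (5/546)*sqrt(161), nonzero, and no other factor vanishes.
Hence a pole whose order is the multiplicity, 3.


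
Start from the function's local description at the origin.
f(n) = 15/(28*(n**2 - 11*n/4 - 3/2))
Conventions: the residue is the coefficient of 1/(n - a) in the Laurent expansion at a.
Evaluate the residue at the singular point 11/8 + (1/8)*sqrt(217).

The residue is (15/1519)*sqrt(217).

The factor n**2 - 11*n/4 - 3/2 splits as (n - a)(n - a') with a = 11/8 + (1/8)*sqrt(217), a' = 11/8 - (1/8)*sqrt(217). At the order-1 pole a set g(n) = (n - a)*f(n) = [15/28] / (n - a').
Simple pole: residue = g(a) at a = 11/8 + (1/8)*sqrt(217), which is (15/1519)*sqrt(217).


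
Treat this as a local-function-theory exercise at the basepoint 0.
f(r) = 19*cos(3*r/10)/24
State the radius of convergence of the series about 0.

The factor cos(3*r/10) is entire and contributes no finite singular point.
The polynomial part has no poles.
No finite singular points: the Taylor series at 0 converges everywhere.

The radius of convergence is infinite.


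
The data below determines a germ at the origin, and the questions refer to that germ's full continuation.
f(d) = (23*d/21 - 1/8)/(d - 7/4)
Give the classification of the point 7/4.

The point is a pole of order 1.

The denominator factor d - 7/4 vanishes at 7/4 and appears to the power 1; the numerator there equals 43/24, nonzero, and no other factor vanishes.
Hence a pole whose order is the multiplicity, 1.


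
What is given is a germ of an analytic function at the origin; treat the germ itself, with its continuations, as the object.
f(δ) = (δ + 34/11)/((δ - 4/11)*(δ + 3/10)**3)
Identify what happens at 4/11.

The point is a pole of order 1.

The denominator factor δ - 4/11 vanishes at 4/11 and appears to the power 1; the numerator there equals 38/11, nonzero, and no other factor vanishes.
Hence a pole whose order is the multiplicity, 1.


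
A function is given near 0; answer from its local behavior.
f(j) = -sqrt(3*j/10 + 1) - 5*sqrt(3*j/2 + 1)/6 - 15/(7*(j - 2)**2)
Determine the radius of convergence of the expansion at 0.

Denominator factor (j - 2)^2: pole of order 2 at 2, modulus 2.
Branch term (-5/6)*sqrt(1 - j/(-2/3)): its argument vanishes at j = -2/3, a square-root branch point, modulus 2/3.
Branch term (-1)*sqrt(1 - j/(-10/3)): its argument vanishes at j = -10/3, a square-root branch point, modulus 10/3.
The radius of convergence is the smallest modulus among the singular points: 2/3.

The radius of convergence is 2/3.


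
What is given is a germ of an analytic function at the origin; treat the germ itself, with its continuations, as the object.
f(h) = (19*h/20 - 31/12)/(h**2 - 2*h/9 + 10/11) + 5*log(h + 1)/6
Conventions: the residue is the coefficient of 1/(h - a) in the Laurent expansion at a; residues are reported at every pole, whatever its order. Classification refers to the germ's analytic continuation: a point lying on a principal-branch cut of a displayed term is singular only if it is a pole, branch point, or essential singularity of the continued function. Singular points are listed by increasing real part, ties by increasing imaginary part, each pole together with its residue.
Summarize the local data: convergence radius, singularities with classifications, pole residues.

Radius of convergence at 0: (1/11)*sqrt(110).
At -1: a logarithmic branch point.
At (1/9) - ((1/99)*sqrt(8789))*i: a pole of order 1; residue (19/40) - ((223/15980)*sqrt(8789))*i.
At (1/9) + ((1/99)*sqrt(8789))*i: a pole of order 1; residue (19/40) + ((223/15980)*sqrt(8789))*i.

Denominator factor (h**2 - 2*h/9 + 10/11): discriminant -3196/891, complex-conjugate roots (1/9) + ((1/99)*sqrt(8789))*i and (1/9) - ((1/99)*sqrt(8789))*i; poles of order 1, moduli (1/11)*sqrt(110) and (1/11)*sqrt(110).
Branch term (5/6)*log(1 - h/(-1)): its argument vanishes at h = -1, a logarithmic branch point, modulus 1.
The radius of convergence is the smallest modulus among the singular points: (1/11)*sqrt(110).
The branch term is analytic at (1/9) - ((1/99)*sqrt(8789))*i and contributes nothing to the residue; only the rational part matters.
The factor h**2 - 2*h/9 + 10/11 splits as (h - a)(h - a') with a = (1/9) - ((1/99)*sqrt(8789))*i, a' = (1/9) + ((1/99)*sqrt(8789))*i. At the order-1 pole a set g(h) = (h - a)*(rational part) = [19*h/20 - 31/12] / (h - a').
Simple pole: residue = g(a) at a = (1/9) - ((1/99)*sqrt(8789))*i, which is (19/40) - ((223/15980)*sqrt(8789))*i.
The branch term is analytic at (1/9) + ((1/99)*sqrt(8789))*i and contributes nothing to the residue; only the rational part matters.
The factor h**2 - 2*h/9 + 10/11 splits as (h - a)(h - a') with a = (1/9) + ((1/99)*sqrt(8789))*i, a' = (1/9) - ((1/99)*sqrt(8789))*i. At the order-1 pole a set g(h) = (h - a)*(rational part) = [19*h/20 - 31/12] / (h - a').
Simple pole: residue = g(a) at a = (1/9) + ((1/99)*sqrt(8789))*i, which is (19/40) + ((223/15980)*sqrt(8789))*i.
List the singular points by increasing real part (a conjugate pair: the negative imaginary part first).


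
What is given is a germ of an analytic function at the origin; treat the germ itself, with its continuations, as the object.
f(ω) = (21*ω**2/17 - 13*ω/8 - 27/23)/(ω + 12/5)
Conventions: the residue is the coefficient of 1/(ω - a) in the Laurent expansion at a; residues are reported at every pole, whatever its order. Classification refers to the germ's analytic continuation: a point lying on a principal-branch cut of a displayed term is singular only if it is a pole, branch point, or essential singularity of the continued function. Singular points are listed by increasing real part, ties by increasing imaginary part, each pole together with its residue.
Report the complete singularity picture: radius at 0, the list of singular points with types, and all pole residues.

Radius of convergence at 0: 12/5.
At -12/5: a pole of order 1; residue 192399/19550.

Denominator factor (ω + 12/5): pole of order 1 at -12/5, modulus 12/5.
The radius of convergence is the smallest modulus among the singular points: 12/5.
At the order-1 pole -12/5 set g(ω) = (ω - (-12/5))*f(ω) = 21*ω**2/17 - 13*ω/8 - 27/23.
Simple pole: residue = g(a) at a = -12/5, which is 192399/19550.


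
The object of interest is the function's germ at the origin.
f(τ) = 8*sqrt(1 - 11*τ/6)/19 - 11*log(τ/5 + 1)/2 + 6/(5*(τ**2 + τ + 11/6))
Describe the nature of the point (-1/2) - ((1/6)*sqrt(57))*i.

The point is a pole of order 1.

The denominator factor τ**2 + τ + 11/6 vanishes at (-1/2) - ((1/6)*sqrt(57))*i and appears to the power 1; the numerator there equals 6/5, nonzero, and no other factor vanishes.
The branch terms are analytic at this point.
Hence a pole whose order is the multiplicity, 1.


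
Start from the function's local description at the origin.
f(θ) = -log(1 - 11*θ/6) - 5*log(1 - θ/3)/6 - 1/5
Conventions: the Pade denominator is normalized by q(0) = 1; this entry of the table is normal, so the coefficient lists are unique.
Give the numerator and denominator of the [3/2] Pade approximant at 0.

The Pade approximant has numerator coefficients [-1/5, 10700679256/4218848775, -149007135103/50626185300, 55180937731/182254267080]; denominator coefficients [1, -199357859/93752195, 2036243929/2250052680].

Taylor coefficients needed (expand at 0): a_0 = -1/5, a_1 = 19/9, a_2 = 373/216, a_3 = 4013/1944, a_4 = 43963/15552, a_5 = 483233/116640.
Write the denominator as Q(θ) = 1 + q1*θ + q2*θ^2. Requiring Q*f - P = O(θ^6) with deg P <= 3 kills the coefficients of θ^4..θ^5 in Q*f:
  θ^4: a_4 + q1*a_3 + q2*a_2 = 0, i.e. 43963/15552 + (4013/1944)*q1 + (373/216)*q2 = 0.
  θ^5: a_5 + q1*a_4 + q2*a_3 = 0, i.e. 483233/116640 + (43963/15552)*q1 + (4013/1944)*q2 = 0.
Solving this linear system: q1 = -199357859/93752195, q2 = 2036243929/2250052680.
The numerator is Q*f truncated at degree 3: P0 = a_0 = -1/5; P1 = a_1 + q1*a_0 = 10700679256/4218848775; P2 = a_2 + q1*a_1 + q2*a_0 = -149007135103/50626185300; P3 = a_3 + q1*a_2 + q2*a_1 = 55180937731/182254267080.


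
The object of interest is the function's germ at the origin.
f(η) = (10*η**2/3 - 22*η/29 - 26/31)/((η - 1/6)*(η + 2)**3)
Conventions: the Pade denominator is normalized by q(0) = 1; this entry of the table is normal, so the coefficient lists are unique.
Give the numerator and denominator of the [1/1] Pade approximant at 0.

The Pade approximant has numerator coefficients [39/62, 1045139/14653700]; denominator coefficients [1, -64684/12225].

Taylor coefficients needed (expand at 0): a_0 = 39/62, a_1 = 12225/3596, a_2 = 16171/899.
Write the denominator as Q(η) = 1 + q1*η. Requiring Q*f - P = O(η^3) with deg P <= 1 kills the coefficients of η^2..η^2 in Q*f:
  η^2: a_2 + q1*a_1 = 0, i.e. 16171/899 + (12225/3596)*q1 = 0.
Solving this linear system: q1 = -64684/12225.
The numerator is Q*f truncated at degree 1: P0 = a_0 = 39/62; P1 = a_1 + q1*a_0 = 1045139/14653700.


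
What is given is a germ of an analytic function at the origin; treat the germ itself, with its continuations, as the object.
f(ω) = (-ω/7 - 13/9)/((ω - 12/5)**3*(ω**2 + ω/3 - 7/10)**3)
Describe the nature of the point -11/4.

Denominator factors: ω**2 + ω/3 - 7/10 = 1427/240 at ω = -11/4; ω - 12/5 = -103/20 at ω = -11/4 — none vanishes.
So the germ continues analytically to -11/4.

The point is a regular point.


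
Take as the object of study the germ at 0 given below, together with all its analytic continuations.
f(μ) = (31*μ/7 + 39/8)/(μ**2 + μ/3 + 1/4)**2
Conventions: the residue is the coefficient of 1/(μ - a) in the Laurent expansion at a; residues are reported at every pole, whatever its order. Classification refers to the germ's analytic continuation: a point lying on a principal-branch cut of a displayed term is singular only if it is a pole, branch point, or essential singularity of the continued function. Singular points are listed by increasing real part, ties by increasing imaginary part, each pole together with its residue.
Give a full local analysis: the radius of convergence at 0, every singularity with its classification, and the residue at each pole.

Radius of convergence at 0: 1/2.
At (-1/6) - ((1/3)*sqrt(2))*i: a pole of order 2; residue ((6255/896)*sqrt(2))*i.
At (-1/6) + ((1/3)*sqrt(2))*i: a pole of order 2; residue -((6255/896)*sqrt(2))*i.

Denominator factor (μ**2 + μ/3 + 1/4)^2: discriminant -8/9, complex-conjugate roots (-1/6) + ((1/3)*sqrt(2))*i and (-1/6) - ((1/3)*sqrt(2))*i; poles of order 2, moduli 1/2 and 1/2.
The radius of convergence is the smallest modulus among the singular points: 1/2.
The factor μ**2 + μ/3 + 1/4 splits as (μ - a)(μ - a') with a = (-1/6) - ((1/3)*sqrt(2))*i, a' = (-1/6) + ((1/3)*sqrt(2))*i. At the order-2 pole a set g(μ) = (μ - a)^2*f(μ) = [31*μ/7 + 39/8] / (μ - a')^2.
Order-2 pole: residue = g'(a); g'((-1/6) - ((1/3)*sqrt(2))*i) = ((6255/896)*sqrt(2))*i, so the residue is ((6255/896)*sqrt(2))*i.
The factor μ**2 + μ/3 + 1/4 splits as (μ - a)(μ - a') with a = (-1/6) + ((1/3)*sqrt(2))*i, a' = (-1/6) - ((1/3)*sqrt(2))*i. At the order-2 pole a set g(μ) = (μ - a)^2*f(μ) = [31*μ/7 + 39/8] / (μ - a')^2.
Order-2 pole: residue = g'(a); g'((-1/6) + ((1/3)*sqrt(2))*i) = -((6255/896)*sqrt(2))*i, so the residue is -((6255/896)*sqrt(2))*i.
List the singular points by increasing real part (a conjugate pair: the negative imaginary part first).


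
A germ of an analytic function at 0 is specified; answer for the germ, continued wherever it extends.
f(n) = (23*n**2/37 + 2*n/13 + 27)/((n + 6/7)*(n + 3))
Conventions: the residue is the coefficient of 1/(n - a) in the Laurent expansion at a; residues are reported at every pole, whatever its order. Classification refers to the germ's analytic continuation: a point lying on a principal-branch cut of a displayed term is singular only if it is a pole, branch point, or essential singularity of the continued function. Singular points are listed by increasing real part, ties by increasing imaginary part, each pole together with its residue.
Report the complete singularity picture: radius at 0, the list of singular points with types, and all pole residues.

Denominator factor (n + 3): pole of order 1 at -3, modulus 3.
Denominator factor (n + 6/7): pole of order 1 at -6/7, modulus 6/7.
The radius of convergence is the smallest modulus among the singular points: 6/7.
At the order-1 pole -3 set g(n) = (n - (-3))*f(n) = (23*n**2/37 + 2*n/13 + 27)/(n + 6/7).
Simple pole: residue = g(a) at a = -3, which is -36064/2405.
At the order-1 pole -6/7 set g(n) = (n - (-6/7))*f(n) = (23*n**2/37 + 2*n/13 + 27)/(n + 3).
Simple pole: residue = g(a) at a = -6/7, which is 214673/16835.
List the singular points by increasing real part (a conjugate pair: the negative imaginary part first).

Radius of convergence at 0: 6/7.
At -3: a pole of order 1; residue -36064/2405.
At -6/7: a pole of order 1; residue 214673/16835.


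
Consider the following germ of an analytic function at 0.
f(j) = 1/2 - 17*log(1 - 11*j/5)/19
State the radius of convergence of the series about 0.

Branch term (-17/19)*log(1 - j/(5/11)): its argument vanishes at j = 5/11, a logarithmic branch point, modulus 5/11.
The radius of convergence is the smallest modulus among the singular points: 5/11.

The radius of convergence is 5/11.


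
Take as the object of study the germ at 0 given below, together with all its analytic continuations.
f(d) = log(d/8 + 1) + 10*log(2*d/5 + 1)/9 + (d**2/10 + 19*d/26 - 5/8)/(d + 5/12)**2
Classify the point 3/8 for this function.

Denominator factors: d + 5/12 = 19/24 at d = 3/8 — none vanishes.
Branch term log(1 - d/(-5/2)): argument at 3/8 is 23/20, nonzero, so 3/8 is not its branch point (a point on a principal cut is still regular for the continued germ).
Branch term log(1 - d/(-8)): argument at 3/8 is 67/64, nonzero, so 3/8 is not its branch point (a point on a principal cut is still regular for the continued germ).
So the germ continues analytically to 3/8.

The point is a regular point.


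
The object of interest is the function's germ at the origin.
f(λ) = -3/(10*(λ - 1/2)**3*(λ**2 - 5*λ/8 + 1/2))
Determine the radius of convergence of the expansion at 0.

The radius of convergence is 1/2.

Denominator factor (λ**2 - 5*λ/8 + 1/2): discriminant -103/64, complex-conjugate roots (5/16) + ((1/16)*sqrt(103))*i and (5/16) - ((1/16)*sqrt(103))*i; poles of order 1, moduli (1/2)*sqrt(2) and (1/2)*sqrt(2).
Denominator factor (λ - 1/2)^3: pole of order 3 at 1/2, modulus 1/2.
The radius of convergence is the smallest modulus among the singular points: 1/2.


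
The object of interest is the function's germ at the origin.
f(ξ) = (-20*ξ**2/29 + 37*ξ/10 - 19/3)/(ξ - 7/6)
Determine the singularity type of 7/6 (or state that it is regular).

The point is a pole of order 1.

The denominator factor ξ - 7/6 vanishes at 7/6 and appears to the power 1; the numerator there equals -15427/5220, nonzero, and no other factor vanishes.
Hence a pole whose order is the multiplicity, 1.


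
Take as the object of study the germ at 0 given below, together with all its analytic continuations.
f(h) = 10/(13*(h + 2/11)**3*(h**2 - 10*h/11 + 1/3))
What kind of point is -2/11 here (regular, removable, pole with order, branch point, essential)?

The point is a pole of order 3.

The denominator factor h + 2/11 vanishes at -2/11 and appears to the power 3; the numerator there equals 10/13, nonzero, and no other factor vanishes.
Hence a pole whose order is the multiplicity, 3.


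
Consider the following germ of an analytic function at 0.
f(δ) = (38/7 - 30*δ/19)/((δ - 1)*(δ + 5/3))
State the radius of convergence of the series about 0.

Denominator factor (δ + 5/3): pole of order 1 at -5/3, modulus 5/3.
Denominator factor (δ - 1): pole of order 1 at 1, modulus 1.
The radius of convergence is the smallest modulus among the singular points: 1.

The radius of convergence is 1.


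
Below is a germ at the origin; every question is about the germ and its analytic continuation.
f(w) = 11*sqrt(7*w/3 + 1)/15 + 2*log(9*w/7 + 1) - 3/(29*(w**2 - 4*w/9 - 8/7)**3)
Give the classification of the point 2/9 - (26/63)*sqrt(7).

The point is a pole of order 3.

The denominator factor w**2 - 4*w/9 - 8/7 vanishes at 2/9 - (26/63)*sqrt(7) and appears to the power 3; the numerator there equals -3/29, nonzero, and no other factor vanishes.
The branch terms are analytic at this point.
Hence a pole whose order is the multiplicity, 3.


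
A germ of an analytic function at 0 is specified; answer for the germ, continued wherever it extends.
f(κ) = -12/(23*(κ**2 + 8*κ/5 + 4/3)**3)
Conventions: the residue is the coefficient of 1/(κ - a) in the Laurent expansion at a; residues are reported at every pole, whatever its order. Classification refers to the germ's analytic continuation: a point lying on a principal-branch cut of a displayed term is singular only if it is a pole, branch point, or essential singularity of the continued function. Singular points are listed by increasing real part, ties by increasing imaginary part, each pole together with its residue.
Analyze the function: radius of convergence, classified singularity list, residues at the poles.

Denominator factor (κ**2 + 8*κ/5 + 4/3)^3: discriminant -208/75, complex-conjugate roots (-4/5) + ((2/15)*sqrt(39))*i and (-4/5) - ((2/15)*sqrt(39))*i; poles of order 3, moduli (2/3)*sqrt(3) and (2/3)*sqrt(3).
The radius of convergence is the smallest modulus among the singular points: (2/3)*sqrt(3).
The factor κ**2 + 8*κ/5 + 4/3 splits as (κ - a)(κ - a') with a = (-4/5) - ((2/15)*sqrt(39))*i, a' = (-4/5) + ((2/15)*sqrt(39))*i. At the order-3 pole a set g(κ) = (κ - a)^3*f(κ) = [-12/23] / (κ - a')^3.
Order-3 pole: residue = g''(a)/2; g''((-4/5) - ((2/15)*sqrt(39))*i) = -((253125/3233984)*sqrt(39))*i, so the residue is -((253125/6467968)*sqrt(39))*i.
The factor κ**2 + 8*κ/5 + 4/3 splits as (κ - a)(κ - a') with a = (-4/5) + ((2/15)*sqrt(39))*i, a' = (-4/5) - ((2/15)*sqrt(39))*i. At the order-3 pole a set g(κ) = (κ - a)^3*f(κ) = [-12/23] / (κ - a')^3.
Order-3 pole: residue = g''(a)/2; g''((-4/5) + ((2/15)*sqrt(39))*i) = ((253125/3233984)*sqrt(39))*i, so the residue is ((253125/6467968)*sqrt(39))*i.
List the singular points by increasing real part (a conjugate pair: the negative imaginary part first).

Radius of convergence at 0: (2/3)*sqrt(3).
At (-4/5) - ((2/15)*sqrt(39))*i: a pole of order 3; residue -((253125/6467968)*sqrt(39))*i.
At (-4/5) + ((2/15)*sqrt(39))*i: a pole of order 3; residue ((253125/6467968)*sqrt(39))*i.


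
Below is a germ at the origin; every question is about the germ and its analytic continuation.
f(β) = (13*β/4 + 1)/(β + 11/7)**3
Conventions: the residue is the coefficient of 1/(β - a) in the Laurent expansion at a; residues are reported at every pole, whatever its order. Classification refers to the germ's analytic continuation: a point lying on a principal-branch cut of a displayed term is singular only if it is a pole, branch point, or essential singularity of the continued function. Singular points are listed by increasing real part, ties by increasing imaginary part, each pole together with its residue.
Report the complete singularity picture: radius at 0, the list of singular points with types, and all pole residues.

Denominator factor (β + 11/7)^3: pole of order 3 at -11/7, modulus 11/7.
The radius of convergence is the smallest modulus among the singular points: 11/7.
At the order-3 pole -11/7 set g(β) = (β - (-11/7))^3*f(β) = 13*β/4 + 1.
Order-3 pole: residue = g''(a)/2; g''(-11/7) = 0, so the residue is 0.

Radius of convergence at 0: 11/7.
At -11/7: a pole of order 3; residue 0.


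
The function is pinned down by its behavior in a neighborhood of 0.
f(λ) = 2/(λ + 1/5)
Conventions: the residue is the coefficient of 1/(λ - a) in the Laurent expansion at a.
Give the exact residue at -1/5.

At the order-1 pole -1/5 set g(λ) = (λ - (-1/5))*f(λ) = 2.
Simple pole: residue = g(a) at a = -1/5, which is 2.

The residue is 2.


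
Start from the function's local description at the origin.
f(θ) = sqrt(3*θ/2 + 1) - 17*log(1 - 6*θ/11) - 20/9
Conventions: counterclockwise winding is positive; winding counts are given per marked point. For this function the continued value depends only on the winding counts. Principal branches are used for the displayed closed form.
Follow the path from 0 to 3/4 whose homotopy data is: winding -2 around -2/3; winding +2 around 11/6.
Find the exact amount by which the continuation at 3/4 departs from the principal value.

Continued minus principal equals -(68)*pi*i.

The rational part is single-valued and drops out of the difference; each branch term changes only by its own monodromy.
(-17)*log(1 - θ/(11/6)): each positive loop around 11/6 adds 2*pi*i to the log, so winding +2 contributes (-17)*(2)*2*pi*i = -(68)*pi*i.
(1)*sqrt(1 - θ/(-2/3)): winding -2 is even, the square root returns to the same sheet, contribution 0.
Summing the contributions at θ = 3/4 gives -(68)*pi*i.


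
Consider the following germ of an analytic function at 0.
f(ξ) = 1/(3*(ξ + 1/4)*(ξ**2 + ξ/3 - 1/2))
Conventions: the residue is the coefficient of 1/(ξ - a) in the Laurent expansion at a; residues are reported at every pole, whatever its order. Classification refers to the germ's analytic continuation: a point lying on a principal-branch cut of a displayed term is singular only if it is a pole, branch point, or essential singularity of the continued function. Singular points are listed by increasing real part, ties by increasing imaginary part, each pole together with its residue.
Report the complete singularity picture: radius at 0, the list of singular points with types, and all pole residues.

Radius of convergence at 0: 1/4.
At -1/6 - (1/6)*sqrt(19): a pole of order 1; residue 8/25 + (4/475)*sqrt(19).
At -1/4: a pole of order 1; residue -16/25.
At -1/6 + (1/6)*sqrt(19): a pole of order 1; residue 8/25 - (4/475)*sqrt(19).

Denominator factor (ξ + 1/4): pole of order 1 at -1/4, modulus 1/4.
Denominator factor (ξ**2 + ξ/3 - 1/2): discriminant 19/9, real irrational roots -1/6 + (1/6)*sqrt(19) and -1/6 - (1/6)*sqrt(19); poles of order 1, moduli -1/6 + (1/6)*sqrt(19) and 1/6 + (1/6)*sqrt(19).
The radius of convergence is the smallest modulus among the singular points: 1/4.
The factor ξ**2 + ξ/3 - 1/2 splits as (ξ - a)(ξ - a') with a = -1/6 - (1/6)*sqrt(19), a' = -1/6 + (1/6)*sqrt(19). At the order-1 pole a set g(ξ) = (ξ - a)*f(ξ) = [1/(3*(ξ + 1/4))] / (ξ - a').
Simple pole: residue = g(a) at a = -1/6 - (1/6)*sqrt(19), which is 8/25 + (4/475)*sqrt(19).
At the order-1 pole -1/4 set g(ξ) = (ξ - (-1/4))*f(ξ) = 1/(3*(ξ**2 + ξ/3 - 1/2)).
Simple pole: residue = g(a) at a = -1/4, which is -16/25.
The factor ξ**2 + ξ/3 - 1/2 splits as (ξ - a)(ξ - a') with a = -1/6 + (1/6)*sqrt(19), a' = -1/6 - (1/6)*sqrt(19). At the order-1 pole a set g(ξ) = (ξ - a)*f(ξ) = [1/(3*(ξ + 1/4))] / (ξ - a').
Simple pole: residue = g(a) at a = -1/6 + (1/6)*sqrt(19), which is 8/25 - (4/475)*sqrt(19).
List the singular points by increasing real part (a conjugate pair: the negative imaginary part first).
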